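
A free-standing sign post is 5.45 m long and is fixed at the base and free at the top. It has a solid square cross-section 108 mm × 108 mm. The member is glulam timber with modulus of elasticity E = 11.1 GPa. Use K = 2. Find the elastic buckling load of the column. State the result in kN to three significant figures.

I = a⁴/12 = 108⁴/12 = 1.134×10^7 mm⁴
I = 1.134×10^7 mm⁴ = 1.134×10^-5 m⁴
Effective length L_e = K·L = 2 × 5.45 = 10.90 m
P_cr = π²EI / L_e² = π² × 11.1×10⁹ × 1.134×10^-5 / 10.90² = 1.045×10^4 N

P_cr ≈ 10.5 kN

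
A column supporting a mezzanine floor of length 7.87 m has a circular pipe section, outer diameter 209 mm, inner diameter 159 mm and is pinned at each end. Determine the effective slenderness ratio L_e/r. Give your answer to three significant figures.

d_o = 209 mm, d_i = 159 mm
I = π(d_o⁴ − d_i⁴)/64 = π(209⁴ − 159.0⁴)/64 = 6.229×10^7 mm⁴
A = 1.445×10^4 mm²;  r_min = √(I/A) = √(6.229×10^7/1.445×10^4) = 65.65 mm
L_e = K·L = 1 × 7.87 m = 7.870 m = 7870.0 mm
λ = L_e / r_min = 7870.0 / 65.65 = 120

λ ≈ 120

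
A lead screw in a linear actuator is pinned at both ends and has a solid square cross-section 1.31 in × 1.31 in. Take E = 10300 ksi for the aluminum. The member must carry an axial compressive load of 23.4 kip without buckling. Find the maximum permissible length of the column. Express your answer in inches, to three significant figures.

I = a⁴/12 = 1.31⁴/12 = 0.2454 in⁴
At the buckling limit P_cr = P = 2.340×10^4 lb
From P_cr = π²EI/(K·L)²:  L = (1/K)·√(π²EI/P_cr) = (1/1)·√(π²×1.03×10^7×0.2454/2.340×10^4)
L = 32.7 in

L_max ≈ 32.7 in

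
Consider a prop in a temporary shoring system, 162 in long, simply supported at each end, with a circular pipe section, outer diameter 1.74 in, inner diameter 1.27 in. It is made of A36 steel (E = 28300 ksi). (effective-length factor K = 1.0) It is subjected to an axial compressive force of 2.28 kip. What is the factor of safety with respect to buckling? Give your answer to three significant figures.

d_o = 1.74 in, d_i = 1.27 in
I = π(d_o⁴ − d_i⁴)/64 = π(1.74⁴ − 1.270⁴)/64 = 0.3223 in⁴
Effective length L_e = K·L = 1 × 162 = 162.0 in
P_cr = π²EI / L_e² = π² × 28300×10³ × 0.3223 / 162.0² = 3.430×10^3 lb
Factor of safety n = P_cr / P = 3.4297 / 2.28 = 1.50

n ≈ 1.50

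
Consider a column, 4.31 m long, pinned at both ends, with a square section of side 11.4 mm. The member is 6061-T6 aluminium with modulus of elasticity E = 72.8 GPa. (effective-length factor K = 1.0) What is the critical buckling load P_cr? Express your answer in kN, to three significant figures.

I = a⁴/12 = 11.4⁴/12 = 1.407×10^3 mm⁴
I = 1.407×10^3 mm⁴ = 1.407×10^-9 m⁴
Effective length L_e = K·L = 1 × 4.31 = 4.310 m
P_cr = π²EI / L_e² = π² × 72.8×10⁹ × 1.407×10^-9 / 4.310² = 54.44 N

P_cr ≈ 0.0544 kN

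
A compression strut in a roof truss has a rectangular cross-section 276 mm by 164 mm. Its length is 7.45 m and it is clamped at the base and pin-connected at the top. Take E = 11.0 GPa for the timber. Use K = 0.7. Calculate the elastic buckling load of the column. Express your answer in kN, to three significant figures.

P_cr ≈ 405 kN

Buckling occurs about the weak axis: I_min = h·b³/12 with b = 164 mm (the shorter side).
I_min = 276×164³/12 = 1.015×10^8 mm⁴
I = 1.015×10^8 mm⁴ = 1.015×10^-4 m⁴
Effective length L_e = K·L = 0.7 × 7.45 = 5.215 m
P_cr = π²EI / L_e² = π² × 11.0×10⁹ × 1.015×10^-4 / 5.215² = 4.050×10^5 N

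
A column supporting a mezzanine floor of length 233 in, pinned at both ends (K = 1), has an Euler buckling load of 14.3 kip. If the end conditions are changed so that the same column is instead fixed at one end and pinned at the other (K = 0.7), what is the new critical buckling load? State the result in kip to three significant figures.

P_cr ∝ 1/K², so P_cr,new = P_cr,old × (K_old/K_new)² = 14.3 × (1/0.7)²
= 14.3 × 2.041 = 29.2 kip

P_cr ≈ 29.2 kip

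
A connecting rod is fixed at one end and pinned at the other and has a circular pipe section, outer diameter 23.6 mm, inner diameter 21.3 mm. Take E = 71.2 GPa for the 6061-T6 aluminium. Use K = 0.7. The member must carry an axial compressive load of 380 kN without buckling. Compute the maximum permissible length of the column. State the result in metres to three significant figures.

L_max ≈ 0.139 m

d_o = 23.6 mm, d_i = 21.3 mm
I = π(d_o⁴ − d_i⁴)/64 = π(23.6⁴ − 21.30⁴)/64 = 5.123×10^3 mm⁴
I = 5.123×10^-9 m⁴
At the buckling limit P_cr = P = 3.800×10^5 N
From P_cr = π²EI/(K·L)²:  L = (1/K)·√(π²EI/P_cr) = (1/0.7)·√(π²×7.12×10^10×5.123×10^-9/3.800×10^5)
L = 0.139 m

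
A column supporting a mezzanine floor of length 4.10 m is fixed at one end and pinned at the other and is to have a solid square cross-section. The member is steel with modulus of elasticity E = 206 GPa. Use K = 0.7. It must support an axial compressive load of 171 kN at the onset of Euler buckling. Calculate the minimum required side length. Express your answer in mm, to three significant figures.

L_e = K·L = 0.7 × 4.10 = 2.870 m
Required I = P_cr·L_e²/(π²E) = 1.710×10^5 × 2.870² / (π² × 2.06×10^11) = 6.928×10^-7 m⁴
I_req = 6.928×10^5 mm⁴
Solid square: I = a⁴/12  ⇒  a = (12I)^(1/4) = (12×6.928×10^5)^(1/4) = 53.7 mm

a ≈ 53.7 mm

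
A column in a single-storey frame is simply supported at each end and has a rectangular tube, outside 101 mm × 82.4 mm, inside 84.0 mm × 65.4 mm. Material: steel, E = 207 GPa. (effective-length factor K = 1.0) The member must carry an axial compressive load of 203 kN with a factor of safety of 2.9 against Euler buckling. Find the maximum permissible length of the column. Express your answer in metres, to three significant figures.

Weak-axis I_min = (h_o·b_o³ − h_i·b_i³)/12 with b_o = 82.4, b_i = 65.40 mm (shorter outer/inner sides).
I_min = (101×82.4³ − 84.00×65.40³)/12 = 2.751×10^6 mm⁴
I = 2.751×10^-6 m⁴
Required critical load P_cr = n·P = 2.9 × 203 = 588.7 kN = 5.887×10^5 N
From P_cr = π²EI/(K·L)²:  L = (1/K)·√(π²EI/P_cr) = (1/1)·√(π²×2.07×10^11×2.751×10^-6/5.887×10^5)
L = 3.09 m

L_max ≈ 3.09 m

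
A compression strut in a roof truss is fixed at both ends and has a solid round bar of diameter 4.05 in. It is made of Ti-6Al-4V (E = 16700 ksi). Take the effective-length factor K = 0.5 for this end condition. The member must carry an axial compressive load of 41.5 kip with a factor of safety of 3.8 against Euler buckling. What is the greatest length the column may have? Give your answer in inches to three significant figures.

I = πd⁴/64 = π×4.05⁴/64 = 13.21 in⁴
Required critical load P_cr = n·P = 3.8 × 41.5 = 157.7 kip = 1.577×10^5 lb
From P_cr = π²EI/(K·L)²:  L = (1/K)·√(π²EI/P_cr) = (1/0.5)·√(π²×1.67×10^7×13.21/1.577×10^5)
L = 235 in

L_max ≈ 235 in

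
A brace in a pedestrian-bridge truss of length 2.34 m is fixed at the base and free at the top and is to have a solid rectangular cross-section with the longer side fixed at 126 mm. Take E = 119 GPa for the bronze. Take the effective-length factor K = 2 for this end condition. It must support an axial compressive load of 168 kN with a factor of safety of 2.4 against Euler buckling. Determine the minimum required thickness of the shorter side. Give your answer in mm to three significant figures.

b ≈ 89.5 mm

Required P_cr = n·P = 2.4 × 168 = 403.2 kN
L_e = K·L = 2 × 2.34 = 4.680 m
Required I = P_cr·L_e²/(π²E) = 4.032×10^5 × 4.680² / (π² × 1.19×10^11) = 7.519×10^-6 m⁴
I_req = 7.519×10^6 mm⁴
Rectangle, weak axis: I_min = h·b³/12 with h = 126 mm fixed  ⇒  b = (12I/h)^(1/3) = 89.5 mm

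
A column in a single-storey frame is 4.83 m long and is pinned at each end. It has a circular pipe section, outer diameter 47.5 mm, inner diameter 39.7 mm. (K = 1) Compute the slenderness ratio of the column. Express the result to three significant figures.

λ ≈ 312

d_o = 47.5 mm, d_i = 39.7 mm
I = π(d_o⁴ − d_i⁴)/64 = π(47.5⁴ − 39.70⁴)/64 = 1.280×10^5 mm⁴
A = 534.2 mm²;  r_min = √(I/A) = √(1.280×10^5/534.2) = 15.48 mm
L_e = K·L = 1 × 4.83 m = 4.830 m = 4830.0 mm
λ = L_e / r_min = 4830.0 / 15.48 = 312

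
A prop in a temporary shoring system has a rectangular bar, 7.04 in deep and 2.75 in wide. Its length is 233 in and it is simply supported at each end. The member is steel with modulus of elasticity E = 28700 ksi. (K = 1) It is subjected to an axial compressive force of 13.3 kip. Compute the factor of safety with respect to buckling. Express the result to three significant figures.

Buckling occurs about the weak axis: I_min = h·b³/12 with b = 2.75 in (the shorter side).
I_min = 7.04×2.75³/12 = 12.20 in⁴
Effective length L_e = K·L = 1 × 233 = 233.0 in
P_cr = π²EI / L_e² = π² × 28700×10³ × 12.20 / 233.0² = 6.366×10^4 lb
Factor of safety n = P_cr / P = 63.659 / 13.3 = 4.79

n ≈ 4.79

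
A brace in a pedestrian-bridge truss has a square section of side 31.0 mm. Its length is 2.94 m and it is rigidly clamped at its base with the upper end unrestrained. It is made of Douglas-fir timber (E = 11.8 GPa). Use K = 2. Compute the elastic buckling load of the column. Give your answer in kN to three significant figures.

I = a⁴/12 = 31.0⁴/12 = 7.696×10^4 mm⁴
I = 7.696×10^4 mm⁴ = 7.696×10^-8 m⁴
Effective length L_e = K·L = 2 × 2.94 = 5.880 m
P_cr = π²EI / L_e² = π² × 11.8×10⁹ × 7.696×10^-8 / 5.880² = 259.2 N

P_cr ≈ 0.259 kN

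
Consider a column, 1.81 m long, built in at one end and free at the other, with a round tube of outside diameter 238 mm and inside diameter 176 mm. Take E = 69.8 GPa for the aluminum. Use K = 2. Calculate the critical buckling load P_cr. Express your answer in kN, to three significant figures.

P_cr ≈ 5800 kN

d_o = 238 mm, d_i = 176 mm
I = π(d_o⁴ − d_i⁴)/64 = π(238⁴ − 176.0⁴)/64 = 1.104×10^8 mm⁴
I = 1.104×10^8 mm⁴ = 1.104×10^-4 m⁴
Effective length L_e = K·L = 2 × 1.81 = 3.620 m
P_cr = π²EI / L_e² = π² × 69.8×10⁹ × 1.104×10^-4 / 3.620² = 5.804×10^6 N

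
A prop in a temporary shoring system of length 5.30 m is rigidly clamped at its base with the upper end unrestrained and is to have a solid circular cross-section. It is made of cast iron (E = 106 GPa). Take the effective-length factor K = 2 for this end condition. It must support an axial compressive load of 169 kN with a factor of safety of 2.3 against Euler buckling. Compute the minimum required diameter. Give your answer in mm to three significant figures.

Required P_cr = n·P = 2.3 × 169 = 388.7 kN
L_e = K·L = 2 × 5.30 = 10.60 m
Required I = P_cr·L_e²/(π²E) = 3.887×10^5 × 10.60² / (π² × 1.06×10^11) = 4.175×10^-5 m⁴
I_req = 4.175×10^7 mm⁴
Solid circle: I = πd⁴/64  ⇒  d = (64I/π)^(1/4) = (64×4.175×10^7/π)^(1/4) = 171 mm

d ≈ 171 mm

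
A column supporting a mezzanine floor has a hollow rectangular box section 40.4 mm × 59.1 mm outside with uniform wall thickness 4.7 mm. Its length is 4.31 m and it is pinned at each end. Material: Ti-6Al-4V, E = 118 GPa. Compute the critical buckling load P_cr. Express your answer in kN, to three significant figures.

Inner dimensions: h_i = 59.1 − 2×4.7 = 49.70 mm, b_i = 40.4 − 2×4.7 = 31.00 mm
Weak-axis I_min = (h_o·b_o³ − h_i·b_i³)/12 with b_o = 40.4, b_i = 31.00 mm (shorter outer/inner sides).
I_min = (59.1×40.4³ − 49.70×31.00³)/12 = 2.014×10^5 mm⁴
I = 2.014×10^5 mm⁴ = 2.014×10^-7 m⁴
Effective length L_e = K·L = 1 × 4.31 = 4.310 m
P_cr = π²EI / L_e² = π² × 118×10⁹ × 2.014×10^-7 / 4.310² = 1.262×10^4 N

P_cr ≈ 12.6 kN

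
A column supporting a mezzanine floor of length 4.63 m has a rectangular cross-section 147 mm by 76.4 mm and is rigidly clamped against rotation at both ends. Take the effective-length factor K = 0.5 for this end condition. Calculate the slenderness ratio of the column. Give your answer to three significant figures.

λ ≈ 105

For a rectangle r_min = b/√12 = 76.4/√12 = 22.05 mm
L_e = K·L = 0.5 × 4.63 m = 2.315 m = 2315.0 mm
λ = L_e / r_min = 2315.0 / 22.05 = 105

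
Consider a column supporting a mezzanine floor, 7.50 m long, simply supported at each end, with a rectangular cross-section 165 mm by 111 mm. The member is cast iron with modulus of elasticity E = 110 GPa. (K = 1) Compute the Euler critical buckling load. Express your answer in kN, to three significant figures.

P_cr ≈ 363 kN

Buckling occurs about the weak axis: I_min = h·b³/12 with b = 111 mm (the shorter side).
I_min = 165×111³/12 = 1.880×10^7 mm⁴
I = 1.880×10^7 mm⁴ = 1.880×10^-5 m⁴
Effective length L_e = K·L = 1 × 7.50 = 7.500 m
P_cr = π²EI / L_e² = π² × 110×10⁹ × 1.880×10^-5 / 7.500² = 3.629×10^5 N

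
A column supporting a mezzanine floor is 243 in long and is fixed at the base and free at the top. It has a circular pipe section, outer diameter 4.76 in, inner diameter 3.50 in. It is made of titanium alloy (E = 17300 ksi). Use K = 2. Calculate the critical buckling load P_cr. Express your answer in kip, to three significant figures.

P_cr ≈ 12.9 kip

d_o = 4.76 in, d_i = 3.50 in
I = π(d_o⁴ − d_i⁴)/64 = π(4.76⁴ − 3.500⁴)/64 = 17.83 in⁴
Effective length L_e = K·L = 2 × 243 = 486.0 in
P_cr = π²EI / L_e² = π² × 17300×10³ × 17.83 / 486.0² = 1.289×10^4 lb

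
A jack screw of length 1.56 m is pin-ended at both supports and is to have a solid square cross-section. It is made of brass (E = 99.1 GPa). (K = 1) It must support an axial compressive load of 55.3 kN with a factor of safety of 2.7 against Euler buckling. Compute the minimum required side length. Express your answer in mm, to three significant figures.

Required P_cr = n·P = 2.7 × 55.3 = 149.3 kN
L_e = K·L = 1 × 1.56 = 1.560 m
Required I = P_cr·L_e²/(π²E) = 1.493×10^5 × 1.560² / (π² × 9.91×10^10) = 3.715×10^-7 m⁴
I_req = 3.715×10^5 mm⁴
Solid square: I = a⁴/12  ⇒  a = (12I)^(1/4) = (12×3.715×10^5)^(1/4) = 46.0 mm

a ≈ 46.0 mm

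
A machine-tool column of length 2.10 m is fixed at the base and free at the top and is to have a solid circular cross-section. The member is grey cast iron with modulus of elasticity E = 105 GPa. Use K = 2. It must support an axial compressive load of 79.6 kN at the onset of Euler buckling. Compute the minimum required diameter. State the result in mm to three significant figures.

d ≈ 72.5 mm

L_e = K·L = 2 × 2.10 = 4.200 m
Required I = P_cr·L_e²/(π²E) = 7.960×10^4 × 4.200² / (π² × 1.05×10^11) = 1.355×10^-6 m⁴
I_req = 1.355×10^6 mm⁴
Solid circle: I = πd⁴/64  ⇒  d = (64I/π)^(1/4) = (64×1.355×10^6/π)^(1/4) = 72.5 mm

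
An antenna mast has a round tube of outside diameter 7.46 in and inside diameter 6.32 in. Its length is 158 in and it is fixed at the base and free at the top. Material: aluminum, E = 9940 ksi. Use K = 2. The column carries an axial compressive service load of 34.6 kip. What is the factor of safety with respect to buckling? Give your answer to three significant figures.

d_o = 7.46 in, d_i = 6.32 in
I = π(d_o⁴ − d_i⁴)/64 = π(7.46⁴ − 6.320⁴)/64 = 73.71 in⁴
Effective length L_e = K·L = 2 × 158 = 316.0 in
P_cr = π²EI / L_e² = π² × 9940×10³ × 73.71 / 316.0² = 7.242×10^4 lb
Factor of safety n = P_cr / P = 72.421 / 34.6 = 2.09

n ≈ 2.09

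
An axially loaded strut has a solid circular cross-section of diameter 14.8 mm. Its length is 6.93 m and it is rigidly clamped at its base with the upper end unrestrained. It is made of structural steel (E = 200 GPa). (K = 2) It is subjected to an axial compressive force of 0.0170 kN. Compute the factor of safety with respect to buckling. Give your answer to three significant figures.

n ≈ 1.42

I = πd⁴/64 = π×14.8⁴/64 = 2.355×10^3 mm⁴
I = 2.355×10^3 mm⁴ = 2.355×10^-9 m⁴
Effective length L_e = K·L = 2 × 6.93 = 13.86 m
P_cr = π²EI / L_e² = π² × 200×10⁹ × 2.355×10^-9 / 13.86² = 24.20 N
Factor of safety n = P_cr / P = 0.024200 / 0.0170 = 1.42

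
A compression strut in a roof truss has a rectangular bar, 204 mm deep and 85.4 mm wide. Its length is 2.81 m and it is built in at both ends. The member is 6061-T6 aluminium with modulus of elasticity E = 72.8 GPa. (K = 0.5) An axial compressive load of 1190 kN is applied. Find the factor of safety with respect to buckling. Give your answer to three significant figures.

n ≈ 3.24

Buckling occurs about the weak axis: I_min = h·b³/12 with b = 85.4 mm (the shorter side).
I_min = 204×85.4³/12 = 1.059×10^7 mm⁴
I = 1.059×10^7 mm⁴ = 1.059×10^-5 m⁴
Effective length L_e = K·L = 0.5 × 2.81 = 1.405 m
P_cr = π²EI / L_e² = π² × 72.8×10⁹ × 1.059×10^-5 / 1.405² = 3.854×10^6 N
Factor of safety n = P_cr / P = 3853.9 / 1190 = 3.24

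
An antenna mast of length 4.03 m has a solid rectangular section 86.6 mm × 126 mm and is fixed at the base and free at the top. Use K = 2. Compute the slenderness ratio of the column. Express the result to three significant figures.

λ ≈ 322

Buckling occurs about the weak axis: I_min = h·b³/12 with b = 86.6 mm (the shorter side).
I_min = 126×86.6³/12 = 6.819×10^6 mm⁴
A = 1.091×10^4 mm²;  r_min = √(I/A) = √(6.819×10^6/1.091×10^4) = 25.00 mm
L_e = K·L = 2 × 4.03 m = 8.060 m = 8060.0 mm
λ = L_e / r_min = 8060.0 / 25.00 = 322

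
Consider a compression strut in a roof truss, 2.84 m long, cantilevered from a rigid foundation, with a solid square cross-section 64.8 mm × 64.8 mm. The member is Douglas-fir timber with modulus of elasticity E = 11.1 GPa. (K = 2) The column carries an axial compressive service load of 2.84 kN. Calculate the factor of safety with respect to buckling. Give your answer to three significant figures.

I = a⁴/12 = 64.8⁴/12 = 1.469×10^6 mm⁴
I = 1.469×10^6 mm⁴ = 1.469×10^-6 m⁴
Effective length L_e = K·L = 2 × 2.84 = 5.680 m
P_cr = π²EI / L_e² = π² × 11.1×10⁹ × 1.469×10^-6 / 5.680² = 4.989×10^3 N
Factor of safety n = P_cr / P = 4.9894 / 2.84 = 1.76

n ≈ 1.76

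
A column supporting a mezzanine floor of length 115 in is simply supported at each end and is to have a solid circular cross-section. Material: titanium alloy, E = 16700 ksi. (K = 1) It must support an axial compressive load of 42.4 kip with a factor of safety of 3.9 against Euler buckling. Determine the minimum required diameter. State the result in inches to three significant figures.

d ≈ 4.05 in

Required P_cr = n·P = 3.9 × 42.4 = 165.4 kip
L_e = K·L = 1 × 115 = 115.0 in
Required I = P_cr·L_e²/(π²E) = 1.654×10^5 × 115.0² / (π² × 1.67×10^7) = 13.27 in⁴
Solid circle: I = πd⁴/64  ⇒  d = (64I/π)^(1/4) = (64×13.27/π)^(1/4) = 4.05 in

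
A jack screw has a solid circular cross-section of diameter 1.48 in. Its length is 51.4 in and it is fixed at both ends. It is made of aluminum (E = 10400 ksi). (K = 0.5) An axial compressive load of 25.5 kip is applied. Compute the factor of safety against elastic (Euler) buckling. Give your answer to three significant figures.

n ≈ 1.44

I = πd⁴/64 = π×1.48⁴/64 = 0.2355 in⁴
Effective length L_e = K·L = 0.5 × 51.4 = 25.70 in
P_cr = π²EI / L_e² = π² × 10400×10³ × 0.2355 / 25.70² = 3.660×10^4 lb
Factor of safety n = P_cr / P = 36.600 / 25.5 = 1.44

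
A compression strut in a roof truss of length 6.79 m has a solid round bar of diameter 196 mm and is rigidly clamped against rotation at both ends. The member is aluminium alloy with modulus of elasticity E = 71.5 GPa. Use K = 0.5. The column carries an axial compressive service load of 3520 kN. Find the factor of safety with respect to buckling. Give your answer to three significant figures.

I = πd⁴/64 = π×196⁴/64 = 7.244×10^7 mm⁴
I = 7.244×10^7 mm⁴ = 7.244×10^-5 m⁴
Effective length L_e = K·L = 0.5 × 6.79 = 3.395 m
P_cr = π²EI / L_e² = π² × 71.5×10⁹ × 7.244×10^-5 / 3.395² = 4.435×10^6 N
Factor of safety n = P_cr / P = 4435.3 / 3520 = 1.26

n ≈ 1.26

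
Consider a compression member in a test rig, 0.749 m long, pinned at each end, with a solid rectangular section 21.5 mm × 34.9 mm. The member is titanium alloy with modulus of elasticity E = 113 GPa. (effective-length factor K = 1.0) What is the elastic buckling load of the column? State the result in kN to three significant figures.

Buckling occurs about the weak axis: I_min = h·b³/12 with b = 21.5 mm (the shorter side).
I_min = 34.9×21.5³/12 = 2.890×10^4 mm⁴
I = 2.890×10^4 mm⁴ = 2.890×10^-8 m⁴
Effective length L_e = K·L = 1 × 0.749 = 0.7490 m
P_cr = π²EI / L_e² = π² × 113×10⁹ × 2.890×10^-8 / 0.7490² = 5.746×10^4 N

P_cr ≈ 57.5 kN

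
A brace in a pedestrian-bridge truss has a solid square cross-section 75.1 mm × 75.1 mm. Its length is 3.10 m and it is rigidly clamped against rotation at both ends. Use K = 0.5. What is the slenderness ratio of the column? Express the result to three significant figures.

For a square r = a/√12 = 75.1/√12 = 21.68 mm
L_e = K·L = 0.5 × 3.10 m = 1.550 m = 1550.0 mm
λ = L_e / r_min = 1550.0 / 21.68 = 71.5

λ ≈ 71.5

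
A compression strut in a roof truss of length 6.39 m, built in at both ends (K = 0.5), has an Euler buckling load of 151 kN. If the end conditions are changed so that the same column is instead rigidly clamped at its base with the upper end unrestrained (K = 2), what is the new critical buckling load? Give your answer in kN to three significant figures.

P_cr ∝ 1/K², so P_cr,new = P_cr,old × (K_old/K_new)² = 151 × (0.5/2)²
= 151 × 0.06250 = 9.44 kN

P_cr ≈ 9.44 kN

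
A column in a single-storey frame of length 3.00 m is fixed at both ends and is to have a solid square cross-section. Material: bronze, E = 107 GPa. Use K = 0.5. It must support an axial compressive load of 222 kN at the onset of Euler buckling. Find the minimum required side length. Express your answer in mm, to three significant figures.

a ≈ 48.8 mm

L_e = K·L = 0.5 × 3.00 = 1.500 m
Required I = P_cr·L_e²/(π²E) = 2.220×10^5 × 1.500² / (π² × 1.07×10^11) = 4.730×10^-7 m⁴
I_req = 4.730×10^5 mm⁴
Solid square: I = a⁴/12  ⇒  a = (12I)^(1/4) = (12×4.730×10^5)^(1/4) = 48.8 mm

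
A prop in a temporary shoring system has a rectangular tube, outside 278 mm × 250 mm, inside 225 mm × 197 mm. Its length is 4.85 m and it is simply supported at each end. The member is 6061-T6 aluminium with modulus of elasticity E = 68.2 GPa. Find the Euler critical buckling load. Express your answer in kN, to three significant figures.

Weak-axis I_min = (h_o·b_o³ − h_i·b_i³)/12 with b_o = 250, b_i = 197.0 mm (shorter outer/inner sides).
I_min = (278×250³ − 225.0×197.0³)/12 = 2.186×10^8 mm⁴
I = 2.186×10^8 mm⁴ = 2.186×10^-4 m⁴
Effective length L_e = K·L = 1 × 4.85 = 4.850 m
P_cr = π²EI / L_e² = π² × 68.2×10⁹ × 2.186×10^-4 / 4.850² = 6.256×10^6 N

P_cr ≈ 6260 kN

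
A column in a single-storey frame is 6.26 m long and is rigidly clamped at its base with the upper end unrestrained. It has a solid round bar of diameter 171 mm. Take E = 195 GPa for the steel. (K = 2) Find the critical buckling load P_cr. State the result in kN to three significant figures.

I = πd⁴/64 = π×171⁴/64 = 4.197×10^7 mm⁴
I = 4.197×10^7 mm⁴ = 4.197×10^-5 m⁴
Effective length L_e = K·L = 2 × 6.26 = 12.52 m
P_cr = π²EI / L_e² = π² × 195×10⁹ × 4.197×10^-5 / 12.52² = 5.153×10^5 N

P_cr ≈ 515 kN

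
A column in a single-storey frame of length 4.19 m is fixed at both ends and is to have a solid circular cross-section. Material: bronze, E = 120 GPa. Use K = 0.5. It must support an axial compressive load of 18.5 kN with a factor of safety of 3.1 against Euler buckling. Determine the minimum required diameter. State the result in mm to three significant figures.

Required P_cr = n·P = 3.1 × 18.5 = 57.35 kN
L_e = K·L = 0.5 × 4.19 = 2.095 m
Required I = P_cr·L_e²/(π²E) = 5.735×10^4 × 2.095² / (π² × 1.20×10^11) = 2.125×10^-7 m⁴
I_req = 2.125×10^5 mm⁴
Solid circle: I = πd⁴/64  ⇒  d = (64I/π)^(1/4) = (64×2.125×10^5/π)^(1/4) = 45.6 mm

d ≈ 45.6 mm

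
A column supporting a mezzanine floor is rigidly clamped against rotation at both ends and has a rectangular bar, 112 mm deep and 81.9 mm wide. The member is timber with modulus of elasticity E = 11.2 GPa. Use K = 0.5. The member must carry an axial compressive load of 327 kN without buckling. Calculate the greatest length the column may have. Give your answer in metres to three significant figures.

L_max ≈ 2.63 m

Buckling occurs about the weak axis: I_min = h·b³/12 with b = 81.9 mm (the shorter side).
I_min = 112×81.9³/12 = 5.127×10^6 mm⁴
I = 5.127×10^-6 m⁴
At the buckling limit P_cr = P = 3.270×10^5 N
From P_cr = π²EI/(K·L)²:  L = (1/K)·√(π²EI/P_cr) = (1/0.5)·√(π²×1.12×10^10×5.127×10^-6/3.270×10^5)
L = 2.63 m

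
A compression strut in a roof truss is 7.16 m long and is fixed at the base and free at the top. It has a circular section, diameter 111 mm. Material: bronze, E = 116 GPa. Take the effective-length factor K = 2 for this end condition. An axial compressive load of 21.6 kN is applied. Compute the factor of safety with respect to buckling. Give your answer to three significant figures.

I = πd⁴/64 = π×111⁴/64 = 7.452×10^6 mm⁴
I = 7.452×10^6 mm⁴ = 7.452×10^-6 m⁴
Effective length L_e = K·L = 2 × 7.16 = 14.32 m
P_cr = π²EI / L_e² = π² × 116×10⁹ × 7.452×10^-6 / 14.32² = 4.160×10^4 N
Factor of safety n = P_cr / P = 41.604 / 21.6 = 1.93

n ≈ 1.93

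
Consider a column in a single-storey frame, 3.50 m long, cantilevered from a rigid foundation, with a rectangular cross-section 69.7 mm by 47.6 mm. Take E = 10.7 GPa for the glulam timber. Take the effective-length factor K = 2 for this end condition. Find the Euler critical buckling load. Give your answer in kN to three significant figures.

P_cr ≈ 1.35 kN

Buckling occurs about the weak axis: I_min = h·b³/12 with b = 47.6 mm (the shorter side).
I_min = 69.7×47.6³/12 = 6.264×10^5 mm⁴
I = 6.264×10^5 mm⁴ = 6.264×10^-7 m⁴
Effective length L_e = K·L = 2 × 3.50 = 7.000 m
P_cr = π²EI / L_e² = π² × 10.7×10⁹ × 6.264×10^-7 / 7.000² = 1.350×10^3 N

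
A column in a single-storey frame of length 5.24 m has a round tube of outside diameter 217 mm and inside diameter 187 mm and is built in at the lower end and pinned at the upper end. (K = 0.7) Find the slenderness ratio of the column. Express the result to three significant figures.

d_o = 217 mm, d_i = 187 mm
I = π(d_o⁴ − d_i⁴)/64 = π(217⁴ − 187.0⁴)/64 = 4.882×10^7 mm⁴
A = 9.519×10^3 mm²;  r_min = √(I/A) = √(4.882×10^7/9.519×10^3) = 71.61 mm
L_e = K·L = 0.7 × 5.24 m = 3.668 m = 3668.0 mm
λ = L_e / r_min = 3668.0 / 71.61 = 51.2

λ ≈ 51.2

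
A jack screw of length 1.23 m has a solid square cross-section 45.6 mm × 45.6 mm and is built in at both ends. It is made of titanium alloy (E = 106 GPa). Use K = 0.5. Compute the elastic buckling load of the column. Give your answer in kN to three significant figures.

I = a⁴/12 = 45.6⁴/12 = 3.603×10^5 mm⁴
I = 3.603×10^5 mm⁴ = 3.603×10^-7 m⁴
Effective length L_e = K·L = 0.5 × 1.23 = 0.6150 m
P_cr = π²EI / L_e² = π² × 106×10⁹ × 3.603×10^-7 / 0.6150² = 9.966×10^5 N

P_cr ≈ 997 kN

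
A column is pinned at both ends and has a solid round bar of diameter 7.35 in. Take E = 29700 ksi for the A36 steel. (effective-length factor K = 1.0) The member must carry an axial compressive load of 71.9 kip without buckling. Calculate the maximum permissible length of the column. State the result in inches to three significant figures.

I = πd⁴/64 = π×7.35⁴/64 = 143.3 in⁴
At the buckling limit P_cr = P = 7.190×10^4 lb
From P_cr = π²EI/(K·L)²:  L = (1/K)·√(π²EI/P_cr) = (1/1)·√(π²×2.97×10^7×143.3/7.190×10^4)
L = 764 in

L_max ≈ 764 in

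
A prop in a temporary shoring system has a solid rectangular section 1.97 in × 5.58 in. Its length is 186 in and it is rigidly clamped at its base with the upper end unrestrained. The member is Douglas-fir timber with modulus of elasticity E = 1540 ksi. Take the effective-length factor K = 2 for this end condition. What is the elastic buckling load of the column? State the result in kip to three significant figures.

P_cr ≈ 0.390 kip

Buckling occurs about the weak axis: I_min = h·b³/12 with b = 1.97 in (the shorter side).
I_min = 5.58×1.97³/12 = 3.555 in⁴
Effective length L_e = K·L = 2 × 186 = 372.0 in
P_cr = π²EI / L_e² = π² × 1540×10³ × 3.555 / 372.0² = 390.5 lb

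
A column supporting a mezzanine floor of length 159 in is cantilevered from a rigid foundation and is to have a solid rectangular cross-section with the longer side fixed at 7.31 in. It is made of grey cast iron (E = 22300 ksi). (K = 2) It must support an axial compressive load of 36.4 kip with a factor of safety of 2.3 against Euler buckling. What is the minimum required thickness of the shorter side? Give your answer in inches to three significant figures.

Required P_cr = n·P = 2.3 × 36.4 = 83.72 kip
L_e = K·L = 2 × 159 = 318.0 in
Required I = P_cr·L_e²/(π²E) = 8.372×10^4 × 318.0² / (π² × 2.23×10^7) = 38.47 in⁴
Rectangle, weak axis: I_min = h·b³/12 with h = 7.31 in fixed  ⇒  b = (12I/h)^(1/3) = 3.98 in

b ≈ 3.98 in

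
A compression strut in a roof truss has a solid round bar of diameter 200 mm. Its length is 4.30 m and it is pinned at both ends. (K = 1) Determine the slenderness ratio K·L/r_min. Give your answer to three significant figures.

I = πd⁴/64 = π×200⁴/64 = 7.854×10^7 mm⁴
A = 3.142×10^4 mm²;  r_min = √(I/A) = √(7.854×10^7/3.142×10^4) = 50.00 mm
L_e = K·L = 1 × 4.30 m = 4.300 m = 4300.0 mm
λ = L_e / r_min = 4300.0 / 50.00 = 86.0

λ ≈ 86.0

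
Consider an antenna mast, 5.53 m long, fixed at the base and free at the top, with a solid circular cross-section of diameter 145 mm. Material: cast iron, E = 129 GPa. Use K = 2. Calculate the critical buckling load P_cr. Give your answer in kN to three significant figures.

I = πd⁴/64 = π×145⁴/64 = 2.170×10^7 mm⁴
I = 2.170×10^7 mm⁴ = 2.170×10^-5 m⁴
Effective length L_e = K·L = 2 × 5.53 = 11.06 m
P_cr = π²EI / L_e² = π² × 129×10⁹ × 2.170×10^-5 / 11.06² = 2.259×10^5 N

P_cr ≈ 226 kN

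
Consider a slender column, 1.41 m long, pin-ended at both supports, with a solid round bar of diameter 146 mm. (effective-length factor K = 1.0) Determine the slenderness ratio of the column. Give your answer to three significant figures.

For a solid circle r = d/4 = 146/4 = 36.50 mm
L_e = K·L = 1 × 1.41 m = 1.410 m = 1410.0 mm
λ = L_e / r_min = 1410.0 / 36.50 = 38.6

λ ≈ 38.6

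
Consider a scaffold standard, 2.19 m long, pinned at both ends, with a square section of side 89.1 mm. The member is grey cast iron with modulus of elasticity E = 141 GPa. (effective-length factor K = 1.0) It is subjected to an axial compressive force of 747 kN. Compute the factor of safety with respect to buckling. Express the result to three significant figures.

I = a⁴/12 = 89.1⁴/12 = 5.252×10^6 mm⁴
I = 5.252×10^6 mm⁴ = 5.252×10^-6 m⁴
Effective length L_e = K·L = 1 × 2.19 = 2.190 m
P_cr = π²EI / L_e² = π² × 141×10⁹ × 5.252×10^-6 / 2.190² = 1.524×10^6 N
Factor of safety n = P_cr / P = 1523.9 / 747 = 2.04

n ≈ 2.04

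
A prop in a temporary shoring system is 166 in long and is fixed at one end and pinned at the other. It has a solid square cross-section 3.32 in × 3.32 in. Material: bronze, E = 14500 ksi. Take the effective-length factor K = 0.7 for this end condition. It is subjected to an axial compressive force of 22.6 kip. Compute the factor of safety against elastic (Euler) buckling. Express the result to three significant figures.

I = a⁴/12 = 3.32⁴/12 = 10.12 in⁴
Effective length L_e = K·L = 0.7 × 166 = 116.2 in
P_cr = π²EI / L_e² = π² × 14500×10³ × 10.12 / 116.2² = 1.073×10^5 lb
Factor of safety n = P_cr / P = 107.31 / 22.6 = 4.75

n ≈ 4.75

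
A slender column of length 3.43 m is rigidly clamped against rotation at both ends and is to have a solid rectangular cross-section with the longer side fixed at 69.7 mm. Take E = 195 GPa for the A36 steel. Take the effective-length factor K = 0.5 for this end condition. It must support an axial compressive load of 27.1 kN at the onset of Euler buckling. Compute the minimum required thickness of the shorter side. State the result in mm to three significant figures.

L_e = K·L = 0.5 × 3.43 = 1.715 m
Required I = P_cr·L_e²/(π²E) = 2.710×10^4 × 1.715² / (π² × 1.95×10^11) = 4.142×10^-8 m⁴
I_req = 4.142×10^4 mm⁴
Rectangle, weak axis: I_min = h·b³/12 with h = 69.7 mm fixed  ⇒  b = (12I/h)^(1/3) = 19.2 mm

b ≈ 19.2 mm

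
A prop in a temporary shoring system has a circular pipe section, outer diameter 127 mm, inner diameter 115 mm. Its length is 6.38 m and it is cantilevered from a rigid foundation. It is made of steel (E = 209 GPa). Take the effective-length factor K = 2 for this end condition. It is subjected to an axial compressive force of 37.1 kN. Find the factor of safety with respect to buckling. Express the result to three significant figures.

d_o = 127 mm, d_i = 115 mm
I = π(d_o⁴ − d_i⁴)/64 = π(127⁴ − 115.0⁴)/64 = 4.184×10^6 mm⁴
I = 4.184×10^6 mm⁴ = 4.184×10^-6 m⁴
Effective length L_e = K·L = 2 × 6.38 = 12.76 m
P_cr = π²EI / L_e² = π² × 209×10⁹ × 4.184×10^-6 / 12.76² = 5.301×10^4 N
Factor of safety n = P_cr / P = 53.013 / 37.1 = 1.43

n ≈ 1.43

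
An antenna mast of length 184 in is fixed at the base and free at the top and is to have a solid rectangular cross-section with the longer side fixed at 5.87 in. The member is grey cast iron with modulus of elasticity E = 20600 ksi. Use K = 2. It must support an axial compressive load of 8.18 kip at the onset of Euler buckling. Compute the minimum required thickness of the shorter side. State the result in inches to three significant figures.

L_e = K·L = 2 × 184 = 368.0 in
Required I = P_cr·L_e²/(π²E) = 8.180×10^3 × 368.0² / (π² × 2.06×10^7) = 5.449 in⁴
Rectangle, weak axis: I_min = h·b³/12 with h = 5.87 in fixed  ⇒  b = (12I/h)^(1/3) = 2.23 in

b ≈ 2.23 in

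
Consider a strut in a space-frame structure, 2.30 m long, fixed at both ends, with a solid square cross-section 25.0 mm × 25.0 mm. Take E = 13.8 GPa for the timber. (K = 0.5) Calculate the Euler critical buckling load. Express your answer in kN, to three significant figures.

I = a⁴/12 = 25.0⁴/12 = 3.255×10^4 mm⁴
I = 3.255×10^4 mm⁴ = 3.255×10^-8 m⁴
Effective length L_e = K·L = 0.5 × 2.30 = 1.150 m
P_cr = π²EI / L_e² = π² × 13.8×10⁹ × 3.255×10^-8 / 1.150² = 3.352×10^3 N

P_cr ≈ 3.35 kN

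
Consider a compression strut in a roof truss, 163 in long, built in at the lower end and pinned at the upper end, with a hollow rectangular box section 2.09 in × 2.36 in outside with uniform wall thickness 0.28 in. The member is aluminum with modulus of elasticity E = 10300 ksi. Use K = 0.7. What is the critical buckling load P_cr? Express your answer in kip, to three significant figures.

Inner dimensions: h_i = 2.36 − 2×0.28 = 1.800 in, b_i = 2.09 − 2×0.28 = 1.530 in
Weak-axis I_min = (h_o·b_o³ − h_i·b_i³)/12 with b_o = 2.09, b_i = 1.530 in (shorter outer/inner sides).
I_min = (2.36×2.09³ − 1.800×1.530³)/12 = 1.258 in⁴
Effective length L_e = K·L = 0.7 × 163 = 114.1 in
P_cr = π²EI / L_e² = π² × 10300×10³ × 1.258 / 114.1² = 9.825×10^3 lb

P_cr ≈ 9.82 kip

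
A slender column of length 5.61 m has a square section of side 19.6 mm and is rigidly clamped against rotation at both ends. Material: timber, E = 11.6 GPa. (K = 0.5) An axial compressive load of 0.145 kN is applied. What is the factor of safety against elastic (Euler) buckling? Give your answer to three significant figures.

n ≈ 1.23

I = a⁴/12 = 19.6⁴/12 = 1.230×10^4 mm⁴
I = 1.230×10^4 mm⁴ = 1.230×10^-8 m⁴
Effective length L_e = K·L = 0.5 × 5.61 = 2.805 m
P_cr = π²EI / L_e² = π² × 11.6×10⁹ × 1.230×10^-8 / 2.805² = 179.0 N
Factor of safety n = P_cr / P = 0.17895 / 0.145 = 1.23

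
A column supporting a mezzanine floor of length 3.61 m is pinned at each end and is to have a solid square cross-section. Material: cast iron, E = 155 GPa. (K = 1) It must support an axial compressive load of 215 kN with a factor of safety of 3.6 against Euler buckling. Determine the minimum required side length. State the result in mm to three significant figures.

Required P_cr = n·P = 3.6 × 215 = 774.0 kN
L_e = K·L = 1 × 3.61 = 3.610 m
Required I = P_cr·L_e²/(π²E) = 7.740×10^5 × 3.610² / (π² × 1.55×10^11) = 6.594×10^-6 m⁴
I_req = 6.594×10^6 mm⁴
Solid square: I = a⁴/12  ⇒  a = (12I)^(1/4) = (12×6.594×10^6)^(1/4) = 94.3 mm

a ≈ 94.3 mm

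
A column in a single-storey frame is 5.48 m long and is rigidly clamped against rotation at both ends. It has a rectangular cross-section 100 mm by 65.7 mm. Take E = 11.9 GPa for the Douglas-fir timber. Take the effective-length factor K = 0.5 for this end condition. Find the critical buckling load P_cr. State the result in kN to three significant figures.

Buckling occurs about the weak axis: I_min = h·b³/12 with b = 65.7 mm (the shorter side).
I_min = 100×65.7³/12 = 2.363×10^6 mm⁴
I = 2.363×10^6 mm⁴ = 2.363×10^-6 m⁴
Effective length L_e = K·L = 0.5 × 5.48 = 2.740 m
P_cr = π²EI / L_e² = π² × 11.9×10⁹ × 2.363×10^-6 / 2.740² = 3.697×10^4 N

P_cr ≈ 37.0 kN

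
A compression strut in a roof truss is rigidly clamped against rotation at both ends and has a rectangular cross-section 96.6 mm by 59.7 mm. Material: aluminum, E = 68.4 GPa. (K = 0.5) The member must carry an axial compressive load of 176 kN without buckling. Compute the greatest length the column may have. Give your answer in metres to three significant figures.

L_max ≈ 5.13 m

Buckling occurs about the weak axis: I_min = h·b³/12 with b = 59.7 mm (the shorter side).
I_min = 96.6×59.7³/12 = 1.713×10^6 mm⁴
I = 1.713×10^-6 m⁴
At the buckling limit P_cr = P = 1.760×10^5 N
From P_cr = π²EI/(K·L)²:  L = (1/K)·√(π²EI/P_cr) = (1/0.5)·√(π²×6.84×10^10×1.713×10^-6/1.760×10^5)
L = 5.13 m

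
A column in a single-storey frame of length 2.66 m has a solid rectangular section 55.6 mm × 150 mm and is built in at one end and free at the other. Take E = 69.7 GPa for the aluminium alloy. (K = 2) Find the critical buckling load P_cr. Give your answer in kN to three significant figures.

P_cr ≈ 52.2 kN

Buckling occurs about the weak axis: I_min = h·b³/12 with b = 55.6 mm (the shorter side).
I_min = 150×55.6³/12 = 2.148×10^6 mm⁴
I = 2.148×10^6 mm⁴ = 2.148×10^-6 m⁴
Effective length L_e = K·L = 2 × 2.66 = 5.320 m
P_cr = π²EI / L_e² = π² × 69.7×10⁹ × 2.148×10^-6 / 5.320² = 5.222×10^4 N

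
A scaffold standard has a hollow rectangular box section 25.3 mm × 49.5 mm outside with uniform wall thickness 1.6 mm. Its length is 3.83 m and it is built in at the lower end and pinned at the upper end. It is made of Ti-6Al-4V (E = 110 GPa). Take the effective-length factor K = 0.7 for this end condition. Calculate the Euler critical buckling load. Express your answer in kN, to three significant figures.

Inner dimensions: h_i = 49.5 − 2×1.6 = 46.30 mm, b_i = 25.3 − 2×1.6 = 22.10 mm
Weak-axis I_min = (h_o·b_o³ − h_i·b_i³)/12 with b_o = 25.3, b_i = 22.10 mm (shorter outer/inner sides).
I_min = (49.5×25.3³ − 46.30×22.10³)/12 = 2.516×10^4 mm⁴
I = 2.516×10^4 mm⁴ = 2.516×10^-8 m⁴
Effective length L_e = K·L = 0.7 × 3.83 = 2.681 m
P_cr = π²EI / L_e² = π² × 110×10⁹ × 2.516×10^-8 / 2.681² = 3.799×10^3 N

P_cr ≈ 3.80 kN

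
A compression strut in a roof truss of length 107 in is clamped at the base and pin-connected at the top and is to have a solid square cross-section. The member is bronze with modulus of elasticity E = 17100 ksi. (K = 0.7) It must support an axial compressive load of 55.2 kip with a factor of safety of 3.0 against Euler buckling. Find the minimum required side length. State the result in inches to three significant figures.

Required P_cr = n·P = 3.0 × 55.2 = 165.6 kip
L_e = K·L = 0.7 × 107 = 74.90 in
Required I = P_cr·L_e²/(π²E) = 1.656×10^5 × 74.90² / (π² × 1.71×10^7) = 5.505 in⁴
Solid square: I = a⁴/12  ⇒  a = (12I)^(1/4) = (12×5.505)^(1/4) = 2.85 in

a ≈ 2.85 in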